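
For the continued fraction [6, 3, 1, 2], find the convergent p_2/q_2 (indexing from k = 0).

Using pₖ = aₖpₖ₋₁ + pₖ₋₂, qₖ = aₖqₖ₋₁ + qₖ₋₂ (with p₋₁=1, p₋₂=0, q₋₁=0, q₋₂=1):
  k=0: a=6, p=6, q=1
  k=1: a=3, p=19, q=3
  k=2: a=1, p=25, q=4

25/4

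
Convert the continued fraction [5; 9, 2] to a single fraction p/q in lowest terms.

97/19

Using pₖ = aₖpₖ₋₁ + pₖ₋₂ and qₖ = aₖqₖ₋₁ + qₖ₋₂:
  k=0: a=5, p=5, q=1
  k=1: a=9, p=46, q=9
  k=2: a=2, p=97, q=19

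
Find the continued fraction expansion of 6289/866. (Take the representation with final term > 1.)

[7; 3, 1, 4, 2, 2, 8]

6289 = 7×866 + 227
866 = 3×227 + 185
227 = 1×185 + 42
185 = 4×42 + 17
42 = 2×17 + 8
17 = 2×8 + 1
8 = 8×1 + 0  (stop)
So 6289/866 = [7; 3, 1, 4, 2, 2, 8].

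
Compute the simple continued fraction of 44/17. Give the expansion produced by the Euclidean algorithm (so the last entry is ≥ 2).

44 = 2×17 + 10
17 = 1×10 + 7
10 = 1×7 + 3
7 = 2×3 + 1
3 = 3×1 + 0  (stop)
So 44/17 = [2; 1, 1, 2, 3].

[2; 1, 1, 2, 3]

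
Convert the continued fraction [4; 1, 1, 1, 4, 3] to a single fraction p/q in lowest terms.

Fold from the inside: start with 3/1.
  4 + 1/3 = 13/3
  1 + 3/13 = 16/13
  1 + 13/16 = 29/16
  1 + 16/29 = 45/29
  4 + 29/45 = 209/45

209/45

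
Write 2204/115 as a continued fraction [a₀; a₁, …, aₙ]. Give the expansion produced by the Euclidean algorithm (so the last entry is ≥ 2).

2204 = 19*115 + 19
115 = 6*19 + 1
19 = 19*1 + 0  (stop)
So 2204/115 = [19; 6, 19].

[19; 6, 19]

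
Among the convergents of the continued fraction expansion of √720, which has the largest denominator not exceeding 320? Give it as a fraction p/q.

8506/317

√720 = [26; 1, 4, 1, 52, …] (period length 4).
Convergents:
  p_0/q_0 = 26/1
  p_1/q_1 = 27/1
  p_2/q_2 = 134/5
  p_3/q_3 = 161/6
  p_4/q_4 = 8506/317
  p_5/q_5 = 8667/323
q_4 = 317 ≤ 320 < 323 = q_5, so the answer is 8506/317.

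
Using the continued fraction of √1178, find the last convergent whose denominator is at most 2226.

√1178 = [34; 3, 9, 2, 9, 3, 68, …] (period length 6).
Convergents:
  p_0/q_0 = 34/1
  p_1/q_1 = 103/3
  p_2/q_2 = 961/28
  p_3/q_3 = 2025/59
  p_4/q_4 = 19186/559
  p_5/q_5 = 59583/1736
  p_6/q_6 = 4070830/118607
q_5 = 1736 ≤ 2226 < 118607 = q_6, so the answer is 59583/1736.

59583/1736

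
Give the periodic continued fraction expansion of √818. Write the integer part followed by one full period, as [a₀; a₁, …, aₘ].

[28; 1, 1, 1, 1, 56]

a₀ = ⌊√818⌋ = 28.
With m₀=0, d₀=1 and mₖ₊₁ = dₖaₖ − mₖ, dₖ₊₁ = (n − mₖ₊₁²)/dₖ, aₖ₊₁ = ⌊(a₀+mₖ₊₁)/dₖ₊₁⌋:
  k=1: m=28, d=34, a=1
  k=2: m=6, d=23, a=1
  k=3: m=17, d=23, a=1
  k=4: m=6, d=34, a=1
  k=5: m=28, d=1, a=56
d=1 and a=2a₀=56 at k=5, so the next step gives (m, d) = (28, 34) again — its k=1 value — and the period has length 5.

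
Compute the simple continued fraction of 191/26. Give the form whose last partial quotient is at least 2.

191 = 7×26 + 9
26 = 2×9 + 8
9 = 1×8 + 1
8 = 8×1 + 0  (stop)
So 191/26 = [7; 2, 1, 8].

[7; 2, 1, 8]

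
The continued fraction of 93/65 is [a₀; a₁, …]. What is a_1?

2

93 = 1·65 + 28   →  a_0 = 1
65 = 2·28 + 9   →  a_1 = 2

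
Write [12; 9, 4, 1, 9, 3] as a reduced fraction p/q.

Using pₖ = aₖpₖ₋₁ + pₖ₋₂ and qₖ = aₖqₖ₋₁ + qₖ₋₂:
  k=0: a=12, p=12, q=1
  k=1: a=9, p=109, q=9
  k=2: a=4, p=448, q=37
  k=3: a=1, p=557, q=46
  k=4: a=9, p=5461, q=451
  k=5: a=3, p=16940, q=1399

16940/1399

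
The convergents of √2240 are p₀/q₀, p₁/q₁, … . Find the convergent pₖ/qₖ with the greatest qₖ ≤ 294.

√2240 = [47; 3, 23, 3, 94, …] (period length 4).
Convergents:
  p_0/q_0 = 47/1
  p_1/q_1 = 142/3
  p_2/q_2 = 3313/70
  p_3/q_3 = 10081/213
  p_4/q_4 = 950927/20092
q_3 = 213 ≤ 294 < 20092 = q_4, so the answer is 10081/213.

10081/213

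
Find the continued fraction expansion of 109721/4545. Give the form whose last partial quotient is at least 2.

[24; 7, 11, 19, 3]

109721 = 24*4545 + 641
4545 = 7*641 + 58
641 = 11*58 + 3
58 = 19*3 + 1
3 = 3*1 + 0  (stop)
So 109721/4545 = [24; 7, 11, 19, 3].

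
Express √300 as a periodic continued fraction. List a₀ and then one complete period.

[17; 3, 8, 3, 34]

a₀ = ⌊√300⌋ = 17.
With m₀=0, d₀=1 and mₖ₊₁ = dₖaₖ − mₖ, dₖ₊₁ = (n − mₖ₊₁²)/dₖ, aₖ₊₁ = ⌊(a₀+mₖ₊₁)/dₖ₊₁⌋:
  k=1: m=17, d=11, a=3
  k=2: m=16, d=4, a=8
  k=3: m=16, d=11, a=3
  k=4: m=17, d=1, a=34
d=1 and a=2a₀=34 at k=4, so the next step gives (m, d) = (17, 11) again — its k=1 value — and the period has length 4.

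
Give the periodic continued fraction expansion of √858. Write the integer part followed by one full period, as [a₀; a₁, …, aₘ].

a₀ = ⌊√858⌋ = 29.
With m₀=0, d₀=1 and mₖ₊₁ = dₖaₖ − mₖ, dₖ₊₁ = (n − mₖ₊₁²)/dₖ, aₖ₊₁ = ⌊(a₀+mₖ₊₁)/dₖ₊₁⌋:
  k=1: m=29, d=17, a=3
  k=2: m=22, d=22, a=2
  k=3: m=22, d=17, a=3
  k=4: m=29, d=1, a=58
d=1 and a=2a₀=58 at k=4, so the next step gives (m, d) = (29, 17) again — its k=1 value — and the period has length 4.

[29; 3, 2, 3, 58]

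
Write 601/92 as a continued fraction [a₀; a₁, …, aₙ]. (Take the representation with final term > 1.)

[6; 1, 1, 7, 6]

601 = 6·92 + 49
92 = 1·49 + 43
49 = 1·43 + 6
43 = 7·6 + 1
6 = 6·1 + 0  (stop)
So 601/92 = [6; 1, 1, 7, 6].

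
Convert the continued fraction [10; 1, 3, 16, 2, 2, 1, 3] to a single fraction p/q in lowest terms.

18647/1734

Using pₖ = aₖpₖ₋₁ + pₖ₋₂ and qₖ = aₖqₖ₋₁ + qₖ₋₂:
  k=0: a=10, p=10, q=1
  k=1: a=1, p=11, q=1
  k=2: a=3, p=43, q=4
  k=3: a=16, p=699, q=65
  k=4: a=2, p=1441, q=134
  k=5: a=2, p=3581, q=333
  k=6: a=1, p=5022, q=467
  k=7: a=3, p=18647, q=1734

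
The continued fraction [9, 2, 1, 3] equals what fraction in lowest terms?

103/11

Fold from the inside: start with 3/1.
  1 + 1/3 = 4/3
  2 + 3/4 = 11/4
  9 + 4/11 = 103/11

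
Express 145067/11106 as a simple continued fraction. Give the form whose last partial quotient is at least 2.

[13; 16, 8, 2, 2, 16]

145067 = 13·11106 + 689
11106 = 16·689 + 82
689 = 8·82 + 33
82 = 2·33 + 16
33 = 2·16 + 1
16 = 16·1 + 0  (stop)
So 145067/11106 = [13; 16, 8, 2, 2, 16].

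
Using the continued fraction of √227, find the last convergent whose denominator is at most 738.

6795/451

√227 = [15; 15, 30, …] (period length 2).
Convergents:
  p_0/q_0 = 15/1
  p_1/q_1 = 226/15
  p_2/q_2 = 6795/451
  p_3/q_3 = 102151/6780
q_2 = 451 ≤ 738 < 6780 = q_3, so the answer is 6795/451.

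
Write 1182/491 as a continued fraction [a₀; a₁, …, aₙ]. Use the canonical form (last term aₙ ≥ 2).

[2; 2, 2, 5, 18]

1182 = 2×491 + 200
491 = 2×200 + 91
200 = 2×91 + 18
91 = 5×18 + 1
18 = 18×1 + 0  (stop)
So 1182/491 = [2; 2, 2, 5, 18].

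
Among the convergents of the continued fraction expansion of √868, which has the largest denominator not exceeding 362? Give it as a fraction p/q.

√868 = [29; 2, 6, 19, 2, 19, 6, 2, 58, …] (period length 8).
Convergents:
  p_0/q_0 = 29/1
  p_1/q_1 = 59/2
  p_2/q_2 = 383/13
  p_3/q_3 = 7336/249
  p_4/q_4 = 15055/511
q_3 = 249 ≤ 362 < 511 = q_4, so the answer is 7336/249.

7336/249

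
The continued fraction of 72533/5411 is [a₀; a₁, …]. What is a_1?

2

72533 = 13·5411 + 2190   →  a_0 = 13
5411 = 2·2190 + 1031   →  a_1 = 2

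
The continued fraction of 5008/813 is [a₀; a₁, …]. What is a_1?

6

5008 = 6·813 + 130   →  a_0 = 6
813 = 6·130 + 33   →  a_1 = 6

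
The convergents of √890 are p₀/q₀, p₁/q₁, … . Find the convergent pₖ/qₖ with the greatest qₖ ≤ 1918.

√890 = [29; 1, 4, 1, 58, …] (period length 4).
Convergents:
  p_0/q_0 = 29/1
  p_1/q_1 = 30/1
  p_2/q_2 = 149/5
  p_3/q_3 = 179/6
  p_4/q_4 = 10531/353
  p_5/q_5 = 10710/359
  p_6/q_6 = 53371/1789
  p_7/q_7 = 64081/2148
q_6 = 1789 ≤ 1918 < 2148 = q_7, so the answer is 53371/1789.

53371/1789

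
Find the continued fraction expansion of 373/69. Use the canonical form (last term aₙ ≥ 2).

373 = 5·69 + 28
69 = 2·28 + 13
28 = 2·13 + 2
13 = 6·2 + 1
2 = 2·1 + 0  (stop)
So 373/69 = [5; 2, 2, 6, 2].

[5; 2, 2, 6, 2]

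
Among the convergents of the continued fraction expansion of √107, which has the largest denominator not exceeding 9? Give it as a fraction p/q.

√107 = [10; 2, 1, 9, 1, 2, 20, …] (period length 6).
Convergents:
  p_0/q_0 = 10/1
  p_1/q_1 = 21/2
  p_2/q_2 = 31/3
  p_3/q_3 = 300/29
q_2 = 3 ≤ 9 < 29 = q_3, so the answer is 31/3.

31/3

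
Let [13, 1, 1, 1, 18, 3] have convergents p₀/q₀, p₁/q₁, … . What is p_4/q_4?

Using pₖ = aₖpₖ₋₁ + pₖ₋₂, qₖ = aₖqₖ₋₁ + qₖ₋₂ (with p₋₁=1, p₋₂=0, q₋₁=0, q₋₂=1):
  k=0: a=13, p=13, q=1
  k=1: a=1, p=14, q=1
  k=2: a=1, p=27, q=2
  k=3: a=1, p=41, q=3
  k=4: a=18, p=765, q=56

765/56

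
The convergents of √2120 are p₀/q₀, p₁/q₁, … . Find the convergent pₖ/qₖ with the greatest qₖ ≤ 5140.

97474/2117

√2120 = [46; 23, 92, …] (period length 2).
Convergents:
  p_0/q_0 = 46/1
  p_1/q_1 = 1059/23
  p_2/q_2 = 97474/2117
  p_3/q_3 = 2242961/48714
q_2 = 2117 ≤ 5140 < 48714 = q_3, so the answer is 97474/2117.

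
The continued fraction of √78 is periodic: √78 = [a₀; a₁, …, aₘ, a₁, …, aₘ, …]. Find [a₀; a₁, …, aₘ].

a₀ = ⌊√78⌋ = 8.
With m₀=0, d₀=1 and mₖ₊₁ = dₖaₖ − mₖ, dₖ₊₁ = (n − mₖ₊₁²)/dₖ, aₖ₊₁ = ⌊(a₀+mₖ₊₁)/dₖ₊₁⌋:
  k=1: m=8, d=14, a=1
  k=2: m=6, d=3, a=4
  k=3: m=6, d=14, a=1
  k=4: m=8, d=1, a=16
d=1 and a=2a₀=16 at k=4, so the next step gives (m, d) = (8, 14) again — its k=1 value — and the period has length 4.

[8; 1, 4, 1, 16]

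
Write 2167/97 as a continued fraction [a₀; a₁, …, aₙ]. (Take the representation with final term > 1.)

2167 = 22×97 + 33
97 = 2×33 + 31
33 = 1×31 + 2
31 = 15×2 + 1
2 = 2×1 + 0  (stop)
So 2167/97 = [22; 2, 1, 15, 2].

[22; 2, 1, 15, 2]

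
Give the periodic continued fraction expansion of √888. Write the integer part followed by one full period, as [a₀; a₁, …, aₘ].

[29; 1, 3, 1, 58]

a₀ = ⌊√888⌋ = 29.
With m₀=0, d₀=1 and mₖ₊₁ = dₖaₖ − mₖ, dₖ₊₁ = (n − mₖ₊₁²)/dₖ, aₖ₊₁ = ⌊(a₀+mₖ₊₁)/dₖ₊₁⌋:
  k=1: m=29, d=47, a=1
  k=2: m=18, d=12, a=3
  k=3: m=18, d=47, a=1
  k=4: m=29, d=1, a=58
d=1 and a=2a₀=58 at k=4, so the next step gives (m, d) = (29, 47) again — its k=1 value — and the period has length 4.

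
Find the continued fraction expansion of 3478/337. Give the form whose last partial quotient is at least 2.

3478 = 10×337 + 108
337 = 3×108 + 13
108 = 8×13 + 4
13 = 3×4 + 1
4 = 4×1 + 0  (stop)
So 3478/337 = [10; 3, 8, 3, 4].

[10; 3, 8, 3, 4]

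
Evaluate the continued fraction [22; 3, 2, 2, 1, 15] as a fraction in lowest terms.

8404/377

Using pₖ = aₖpₖ₋₁ + pₖ₋₂ and qₖ = aₖqₖ₋₁ + qₖ₋₂:
  k=0: a=22, p=22, q=1
  k=1: a=3, p=67, q=3
  k=2: a=2, p=156, q=7
  k=3: a=2, p=379, q=17
  k=4: a=1, p=535, q=24
  k=5: a=15, p=8404, q=377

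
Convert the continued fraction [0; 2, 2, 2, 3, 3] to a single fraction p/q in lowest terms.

Using pₖ = aₖpₖ₋₁ + pₖ₋₂ and qₖ = aₖqₖ₋₁ + qₖ₋₂:
  k=0: a=0, p=0, q=1
  k=1: a=2, p=1, q=2
  k=2: a=2, p=2, q=5
  k=3: a=2, p=5, q=12
  k=4: a=3, p=17, q=41
  k=5: a=3, p=56, q=135

56/135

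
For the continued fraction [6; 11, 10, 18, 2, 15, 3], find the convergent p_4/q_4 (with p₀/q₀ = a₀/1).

Using pₖ = aₖpₖ₋₁ + pₖ₋₂, qₖ = aₖqₖ₋₁ + qₖ₋₂ (with p₋₁=1, p₋₂=0, q₋₁=0, q₋₂=1):
  k=0: a=6, p=6, q=1
  k=1: a=11, p=67, q=11
  k=2: a=10, p=676, q=111
  k=3: a=18, p=12235, q=2009
  k=4: a=2, p=25146, q=4129

25146/4129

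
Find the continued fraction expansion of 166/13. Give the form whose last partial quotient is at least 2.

166 = 12×13 + 10
13 = 1×10 + 3
10 = 3×3 + 1
3 = 3×1 + 0  (stop)
So 166/13 = [12; 1, 3, 3].

[12; 1, 3, 3]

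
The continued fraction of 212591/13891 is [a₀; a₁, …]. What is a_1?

3

212591 = 15·13891 + 4226   →  a_0 = 15
13891 = 3·4226 + 1213   →  a_1 = 3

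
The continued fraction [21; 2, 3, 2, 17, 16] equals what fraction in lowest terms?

96039/4480

Using pₖ = aₖpₖ₋₁ + pₖ₋₂ and qₖ = aₖqₖ₋₁ + qₖ₋₂:
  k=0: a=21, p=21, q=1
  k=1: a=2, p=43, q=2
  k=2: a=3, p=150, q=7
  k=3: a=2, p=343, q=16
  k=4: a=17, p=5981, q=279
  k=5: a=16, p=96039, q=4480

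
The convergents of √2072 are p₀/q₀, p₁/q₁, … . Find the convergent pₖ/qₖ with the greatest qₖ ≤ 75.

2367/52

√2072 = [45; 1, 1, 12, 1, 1, 90, …] (period length 6).
Convergents:
  p_0/q_0 = 45/1
  p_1/q_1 = 46/1
  p_2/q_2 = 91/2
  p_3/q_3 = 1138/25
  p_4/q_4 = 1229/27
  p_5/q_5 = 2367/52
  p_6/q_6 = 214259/4707
q_5 = 52 ≤ 75 < 4707 = q_6, so the answer is 2367/52.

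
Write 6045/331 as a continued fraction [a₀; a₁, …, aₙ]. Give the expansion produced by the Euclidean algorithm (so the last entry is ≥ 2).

[18; 3, 1, 4, 8, 2]

6045 = 18*331 + 87
331 = 3*87 + 70
87 = 1*70 + 17
70 = 4*17 + 2
17 = 8*2 + 1
2 = 2*1 + 0  (stop)
So 6045/331 = [18; 3, 1, 4, 8, 2].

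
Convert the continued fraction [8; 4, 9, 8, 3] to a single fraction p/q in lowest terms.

7724/937

Fold from the inside: start with 3/1.
  8 + 1/3 = 25/3
  9 + 3/25 = 228/25
  4 + 25/228 = 937/228
  8 + 228/937 = 7724/937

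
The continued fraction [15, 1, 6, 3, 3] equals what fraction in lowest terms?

1158/73

Using pₖ = aₖpₖ₋₁ + pₖ₋₂ and qₖ = aₖqₖ₋₁ + qₖ₋₂:
  k=0: a=15, p=15, q=1
  k=1: a=1, p=16, q=1
  k=2: a=6, p=111, q=7
  k=3: a=3, p=349, q=22
  k=4: a=3, p=1158, q=73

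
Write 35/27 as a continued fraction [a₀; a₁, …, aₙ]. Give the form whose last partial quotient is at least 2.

[1; 3, 2, 1, 2]

35 = 1·27 + 8
27 = 3·8 + 3
8 = 2·3 + 2
3 = 1·2 + 1
2 = 2·1 + 0  (stop)
So 35/27 = [1; 3, 2, 1, 2].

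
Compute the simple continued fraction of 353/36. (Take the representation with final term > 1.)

353 = 9×36 + 29
36 = 1×29 + 7
29 = 4×7 + 1
7 = 7×1 + 0  (stop)
So 353/36 = [9; 1, 4, 7].

[9; 1, 4, 7]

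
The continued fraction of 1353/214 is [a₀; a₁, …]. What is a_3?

1

1353 = 6·214 + 69   →  a_0 = 6
214 = 3·69 + 7   →  a_1 = 3
69 = 9·7 + 6   →  a_2 = 9
7 = 1·6 + 1   →  a_3 = 1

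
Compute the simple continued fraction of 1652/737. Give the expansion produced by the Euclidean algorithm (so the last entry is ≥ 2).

1652 = 2×737 + 178
737 = 4×178 + 25
178 = 7×25 + 3
25 = 8×3 + 1
3 = 3×1 + 0  (stop)
So 1652/737 = [2; 4, 7, 8, 3].

[2; 4, 7, 8, 3]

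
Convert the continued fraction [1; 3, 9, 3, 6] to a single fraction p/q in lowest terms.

727/550

Using pₖ = aₖpₖ₋₁ + pₖ₋₂ and qₖ = aₖqₖ₋₁ + qₖ₋₂:
  k=0: a=1, p=1, q=1
  k=1: a=3, p=4, q=3
  k=2: a=9, p=37, q=28
  k=3: a=3, p=115, q=87
  k=4: a=6, p=727, q=550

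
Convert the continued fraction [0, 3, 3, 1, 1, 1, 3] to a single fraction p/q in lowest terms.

40/131

Using pₖ = aₖpₖ₋₁ + pₖ₋₂ and qₖ = aₖqₖ₋₁ + qₖ₋₂:
  k=0: a=0, p=0, q=1
  k=1: a=3, p=1, q=3
  k=2: a=3, p=3, q=10
  k=3: a=1, p=4, q=13
  k=4: a=1, p=7, q=23
  k=5: a=1, p=11, q=36
  k=6: a=3, p=40, q=131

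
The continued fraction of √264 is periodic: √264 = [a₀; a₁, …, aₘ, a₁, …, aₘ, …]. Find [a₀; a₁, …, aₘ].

a₀ = ⌊√264⌋ = 16.
With m₀=0, d₀=1 and mₖ₊₁ = dₖaₖ − mₖ, dₖ₊₁ = (n − mₖ₊₁²)/dₖ, aₖ₊₁ = ⌊(a₀+mₖ₊₁)/dₖ₊₁⌋:
  k=1: m=16, d=8, a=4
  k=2: m=16, d=1, a=32
d=1 and a=2a₀=32 at k=2, so the next step gives (m, d) = (16, 8) again — its k=1 value — and the period has length 2.

[16; 4, 32]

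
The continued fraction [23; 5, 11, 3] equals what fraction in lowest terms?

Using pₖ = aₖpₖ₋₁ + pₖ₋₂ and qₖ = aₖqₖ₋₁ + qₖ₋₂:
  k=0: a=23, p=23, q=1
  k=1: a=5, p=116, q=5
  k=2: a=11, p=1299, q=56
  k=3: a=3, p=4013, q=173

4013/173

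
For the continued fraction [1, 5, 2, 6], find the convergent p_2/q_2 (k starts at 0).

Using pₖ = aₖpₖ₋₁ + pₖ₋₂, qₖ = aₖqₖ₋₁ + qₖ₋₂ (with p₋₁=1, p₋₂=0, q₋₁=0, q₋₂=1):
  k=0: a=1, p=1, q=1
  k=1: a=5, p=6, q=5
  k=2: a=2, p=13, q=11

13/11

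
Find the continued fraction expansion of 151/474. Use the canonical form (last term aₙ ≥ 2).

151 = 0*474 + 151
474 = 3*151 + 21
151 = 7*21 + 4
21 = 5*4 + 1
4 = 4*1 + 0  (stop)
So 151/474 = [0; 3, 7, 5, 4].

[0; 3, 7, 5, 4]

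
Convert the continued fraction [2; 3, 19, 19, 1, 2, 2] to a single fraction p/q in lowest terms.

Fold from the inside: start with 2/1.
  2 + 1/2 = 5/2
  1 + 2/5 = 7/5
  19 + 5/7 = 138/7
  19 + 7/138 = 2629/138
  3 + 138/2629 = 8025/2629
  2 + 2629/8025 = 18679/8025

18679/8025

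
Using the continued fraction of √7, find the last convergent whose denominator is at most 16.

√7 = [2; 1, 1, 1, 4, …] (period length 4).
Convergents:
  p_0/q_0 = 2/1
  p_1/q_1 = 3/1
  p_2/q_2 = 5/2
  p_3/q_3 = 8/3
  p_4/q_4 = 37/14
  p_5/q_5 = 45/17
q_4 = 14 ≤ 16 < 17 = q_5, so the answer is 37/14.

37/14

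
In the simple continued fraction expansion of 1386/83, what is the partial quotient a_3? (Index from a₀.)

3

1386 = 16·83 + 58   →  a_0 = 16
83 = 1·58 + 25   →  a_1 = 1
58 = 2·25 + 8   →  a_2 = 2
25 = 3·8 + 1   →  a_3 = 3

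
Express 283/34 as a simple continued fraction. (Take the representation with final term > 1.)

[8; 3, 11]

283 = 8×34 + 11
34 = 3×11 + 1
11 = 11×1 + 0  (stop)
So 283/34 = [8; 3, 11].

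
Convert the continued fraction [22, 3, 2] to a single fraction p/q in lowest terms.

Fold from the inside: start with 2/1.
  3 + 1/2 = 7/2
  22 + 2/7 = 156/7

156/7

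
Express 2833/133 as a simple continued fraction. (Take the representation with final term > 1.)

2833 = 21*133 + 40
133 = 3*40 + 13
40 = 3*13 + 1
13 = 13*1 + 0  (stop)
So 2833/133 = [21; 3, 3, 13].

[21; 3, 3, 13]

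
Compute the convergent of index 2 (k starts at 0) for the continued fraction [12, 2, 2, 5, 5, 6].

Using pₖ = aₖpₖ₋₁ + pₖ₋₂, qₖ = aₖqₖ₋₁ + qₖ₋₂ (with p₋₁=1, p₋₂=0, q₋₁=0, q₋₂=1):
  k=0: a=12, p=12, q=1
  k=1: a=2, p=25, q=2
  k=2: a=2, p=62, q=5

62/5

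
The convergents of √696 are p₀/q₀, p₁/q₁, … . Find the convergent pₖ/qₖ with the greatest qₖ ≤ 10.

211/8

√696 = [26; 2, 1, 1, 1, 1, 1, 2, 52, …] (period length 8).
Convergents:
  p_0/q_0 = 26/1
  p_1/q_1 = 53/2
  p_2/q_2 = 79/3
  p_3/q_3 = 132/5
  p_4/q_4 = 211/8
  p_5/q_5 = 343/13
q_4 = 8 ≤ 10 < 13 = q_5, so the answer is 211/8.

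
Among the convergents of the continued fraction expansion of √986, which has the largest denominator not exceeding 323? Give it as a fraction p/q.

9797/312

√986 = [31; 2, 2, 62, …] (period length 3).
Convergents:
  p_0/q_0 = 31/1
  p_1/q_1 = 63/2
  p_2/q_2 = 157/5
  p_3/q_3 = 9797/312
  p_4/q_4 = 19751/629
q_3 = 312 ≤ 323 < 629 = q_4, so the answer is 9797/312.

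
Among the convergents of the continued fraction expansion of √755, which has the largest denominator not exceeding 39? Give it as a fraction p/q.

√755 = [27; 2, 10, 2, 54, …] (period length 4).
Convergents:
  p_0/q_0 = 27/1
  p_1/q_1 = 55/2
  p_2/q_2 = 577/21
  p_3/q_3 = 1209/44
q_2 = 21 ≤ 39 < 44 = q_3, so the answer is 577/21.

577/21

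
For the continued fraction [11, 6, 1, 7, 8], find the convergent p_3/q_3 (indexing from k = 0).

Using pₖ = aₖpₖ₋₁ + pₖ₋₂, qₖ = aₖqₖ₋₁ + qₖ₋₂ (with p₋₁=1, p₋₂=0, q₋₁=0, q₋₂=1):
  k=0: a=11, p=11, q=1
  k=1: a=6, p=67, q=6
  k=2: a=1, p=78, q=7
  k=3: a=7, p=613, q=55

613/55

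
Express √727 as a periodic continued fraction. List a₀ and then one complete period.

[26; 1, 25, 1, 52]

a₀ = ⌊√727⌋ = 26.
With m₀=0, d₀=1 and mₖ₊₁ = dₖaₖ − mₖ, dₖ₊₁ = (n − mₖ₊₁²)/dₖ, aₖ₊₁ = ⌊(a₀+mₖ₊₁)/dₖ₊₁⌋:
  k=1: m=26, d=51, a=1
  k=2: m=25, d=2, a=25
  k=3: m=25, d=51, a=1
  k=4: m=26, d=1, a=52
d=1 and a=2a₀=52 at k=4, so the next step gives (m, d) = (26, 51) again — its k=1 value — and the period has length 4.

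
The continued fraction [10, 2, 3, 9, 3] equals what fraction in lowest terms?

Using pₖ = aₖpₖ₋₁ + pₖ₋₂ and qₖ = aₖqₖ₋₁ + qₖ₋₂:
  k=0: a=10, p=10, q=1
  k=1: a=2, p=21, q=2
  k=2: a=3, p=73, q=7
  k=3: a=9, p=678, q=65
  k=4: a=3, p=2107, q=202

2107/202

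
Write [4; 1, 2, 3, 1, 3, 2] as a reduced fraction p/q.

521/111

Fold from the inside: start with 2/1.
  3 + 1/2 = 7/2
  1 + 2/7 = 9/7
  3 + 7/9 = 34/9
  2 + 9/34 = 77/34
  1 + 34/77 = 111/77
  4 + 77/111 = 521/111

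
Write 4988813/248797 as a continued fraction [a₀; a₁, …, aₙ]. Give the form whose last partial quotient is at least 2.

[20; 19, 3, 17, 3, 13, 6]

4988813 = 20·248797 + 12873
248797 = 19·12873 + 4210
12873 = 3·4210 + 243
4210 = 17·243 + 79
243 = 3·79 + 6
79 = 13·6 + 1
6 = 6·1 + 0  (stop)
So 4988813/248797 = [20; 19, 3, 17, 3, 13, 6].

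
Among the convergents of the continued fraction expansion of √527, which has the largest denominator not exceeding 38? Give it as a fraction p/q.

√527 = [22; 1, 21, 1, 44, …] (period length 4).
Convergents:
  p_0/q_0 = 22/1
  p_1/q_1 = 23/1
  p_2/q_2 = 505/22
  p_3/q_3 = 528/23
  p_4/q_4 = 23737/1034
q_3 = 23 ≤ 38 < 1034 = q_4, so the answer is 528/23.

528/23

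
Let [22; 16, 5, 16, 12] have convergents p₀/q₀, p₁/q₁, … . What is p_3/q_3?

Using pₖ = aₖpₖ₋₁ + pₖ₋₂, qₖ = aₖqₖ₋₁ + qₖ₋₂ (with p₋₁=1, p₋₂=0, q₋₁=0, q₋₂=1):
  k=0: a=22, p=22, q=1
  k=1: a=16, p=353, q=16
  k=2: a=5, p=1787, q=81
  k=3: a=16, p=28945, q=1312

28945/1312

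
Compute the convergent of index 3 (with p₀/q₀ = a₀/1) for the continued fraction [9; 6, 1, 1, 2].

119/13

Using pₖ = aₖpₖ₋₁ + pₖ₋₂, qₖ = aₖqₖ₋₁ + qₖ₋₂ (with p₋₁=1, p₋₂=0, q₋₁=0, q₋₂=1):
  k=0: a=9, p=9, q=1
  k=1: a=6, p=55, q=6
  k=2: a=1, p=64, q=7
  k=3: a=1, p=119, q=13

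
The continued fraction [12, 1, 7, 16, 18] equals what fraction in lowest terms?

30001/2330

Using pₖ = aₖpₖ₋₁ + pₖ₋₂ and qₖ = aₖqₖ₋₁ + qₖ₋₂:
  k=0: a=12, p=12, q=1
  k=1: a=1, p=13, q=1
  k=2: a=7, p=103, q=8
  k=3: a=16, p=1661, q=129
  k=4: a=18, p=30001, q=2330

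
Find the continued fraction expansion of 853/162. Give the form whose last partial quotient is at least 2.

[5; 3, 1, 3, 3, 3]

853 = 5*162 + 43
162 = 3*43 + 33
43 = 1*33 + 10
33 = 3*10 + 3
10 = 3*3 + 1
3 = 3*1 + 0  (stop)
So 853/162 = [5; 3, 1, 3, 3, 3].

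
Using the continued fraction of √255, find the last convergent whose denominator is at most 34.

√255 = [15; 1, 30, …] (period length 2).
Convergents:
  p_0/q_0 = 15/1
  p_1/q_1 = 16/1
  p_2/q_2 = 495/31
  p_3/q_3 = 511/32
  p_4/q_4 = 15825/991
q_3 = 32 ≤ 34 < 991 = q_4, so the answer is 511/32.

511/32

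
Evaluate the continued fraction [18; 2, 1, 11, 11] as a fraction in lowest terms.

7117/388

Fold from the inside: start with 11/1.
  11 + 1/11 = 122/11
  1 + 11/122 = 133/122
  2 + 122/133 = 388/133
  18 + 133/388 = 7117/388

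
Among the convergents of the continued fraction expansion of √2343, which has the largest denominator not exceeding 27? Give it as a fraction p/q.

√2343 = [48; 2, 2, 8, 2, 2, 96, …] (period length 6).
Convergents:
  p_0/q_0 = 48/1
  p_1/q_1 = 97/2
  p_2/q_2 = 242/5
  p_3/q_3 = 2033/42
q_2 = 5 ≤ 27 < 42 = q_3, so the answer is 242/5.

242/5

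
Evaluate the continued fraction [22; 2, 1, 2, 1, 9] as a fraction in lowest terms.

Fold from the inside: start with 9/1.
  1 + 1/9 = 10/9
  2 + 9/10 = 29/10
  1 + 10/29 = 39/29
  2 + 29/39 = 107/39
  22 + 39/107 = 2393/107

2393/107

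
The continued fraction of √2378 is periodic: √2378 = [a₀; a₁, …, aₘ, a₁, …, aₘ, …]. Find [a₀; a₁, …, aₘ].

[48; 1, 3, 3, 1, 96]

a₀ = ⌊√2378⌋ = 48.
With m₀=0, d₀=1 and mₖ₊₁ = dₖaₖ − mₖ, dₖ₊₁ = (n − mₖ₊₁²)/dₖ, aₖ₊₁ = ⌊(a₀+mₖ₊₁)/dₖ₊₁⌋:
  k=1: m=48, d=74, a=1
  k=2: m=26, d=23, a=3
  k=3: m=43, d=23, a=3
  k=4: m=26, d=74, a=1
  k=5: m=48, d=1, a=96
d=1 and a=2a₀=96 at k=5, so the next step gives (m, d) = (48, 74) again — its k=1 value — and the period has length 5.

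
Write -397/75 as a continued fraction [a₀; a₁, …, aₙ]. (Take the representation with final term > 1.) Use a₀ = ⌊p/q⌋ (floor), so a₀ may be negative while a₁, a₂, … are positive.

-397 = -6*75 + 53
75 = 1*53 + 22
53 = 2*22 + 9
22 = 2*9 + 4
9 = 2*4 + 1
4 = 4*1 + 0  (stop)
So -397/75 = [-6; 1, 2, 2, 2, 4].

[-6; 1, 2, 2, 2, 4]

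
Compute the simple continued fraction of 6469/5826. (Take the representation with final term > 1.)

[1; 9, 16, 2, 19]

6469 = 1·5826 + 643
5826 = 9·643 + 39
643 = 16·39 + 19
39 = 2·19 + 1
19 = 19·1 + 0  (stop)
So 6469/5826 = [1; 9, 16, 2, 19].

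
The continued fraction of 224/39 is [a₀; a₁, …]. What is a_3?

1

224 = 5·39 + 29   →  a_0 = 5
39 = 1·29 + 10   →  a_1 = 1
29 = 2·10 + 9   →  a_2 = 2
10 = 1·9 + 1   →  a_3 = 1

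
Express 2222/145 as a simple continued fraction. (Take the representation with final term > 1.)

[15; 3, 11, 1, 3]

2222 = 15×145 + 47
145 = 3×47 + 4
47 = 11×4 + 3
4 = 1×3 + 1
3 = 3×1 + 0  (stop)
So 2222/145 = [15; 3, 11, 1, 3].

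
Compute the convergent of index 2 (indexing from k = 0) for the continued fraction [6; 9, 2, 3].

Using pₖ = aₖpₖ₋₁ + pₖ₋₂, qₖ = aₖqₖ₋₁ + qₖ₋₂ (with p₋₁=1, p₋₂=0, q₋₁=0, q₋₂=1):
  k=0: a=6, p=6, q=1
  k=1: a=9, p=55, q=9
  k=2: a=2, p=116, q=19

116/19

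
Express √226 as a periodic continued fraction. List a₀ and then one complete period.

a₀ = ⌊√226⌋ = 15.
With m₀=0, d₀=1 and mₖ₊₁ = dₖaₖ − mₖ, dₖ₊₁ = (n − mₖ₊₁²)/dₖ, aₖ₊₁ = ⌊(a₀+mₖ₊₁)/dₖ₊₁⌋:
  k=1: m=15, d=1, a=30
d=1 and a=2a₀=30 at k=1, so the next step gives (m, d) = (15, 1) again — its k=1 value — and the period has length 1.

[15; 30]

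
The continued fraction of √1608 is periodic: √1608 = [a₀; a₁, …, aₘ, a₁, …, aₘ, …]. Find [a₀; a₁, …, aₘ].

a₀ = ⌊√1608⌋ = 40.
With m₀=0, d₀=1 and mₖ₊₁ = dₖaₖ − mₖ, dₖ₊₁ = (n − mₖ₊₁²)/dₖ, aₖ₊₁ = ⌊(a₀+mₖ₊₁)/dₖ₊₁⌋:
  k=1: m=40, d=8, a=10
  k=2: m=40, d=1, a=80
d=1 and a=2a₀=80 at k=2, so the next step gives (m, d) = (40, 8) again — its k=1 value — and the period has length 2.

[40; 10, 80]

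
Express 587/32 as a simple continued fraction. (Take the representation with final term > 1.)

587 = 18*32 + 11
32 = 2*11 + 10
11 = 1*10 + 1
10 = 10*1 + 0  (stop)
So 587/32 = [18; 2, 1, 10].

[18; 2, 1, 10]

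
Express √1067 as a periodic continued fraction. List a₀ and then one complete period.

[32; 1, 1, 1, 64]

a₀ = ⌊√1067⌋ = 32.
With m₀=0, d₀=1 and mₖ₊₁ = dₖaₖ − mₖ, dₖ₊₁ = (n − mₖ₊₁²)/dₖ, aₖ₊₁ = ⌊(a₀+mₖ₊₁)/dₖ₊₁⌋:
  k=1: m=32, d=43, a=1
  k=2: m=11, d=22, a=1
  k=3: m=11, d=43, a=1
  k=4: m=32, d=1, a=64
d=1 and a=2a₀=64 at k=4, so the next step gives (m, d) = (32, 43) again — its k=1 value — and the period has length 4.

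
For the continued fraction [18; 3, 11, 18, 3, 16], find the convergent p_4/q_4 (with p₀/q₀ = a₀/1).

Using pₖ = aₖpₖ₋₁ + pₖ₋₂, qₖ = aₖqₖ₋₁ + qₖ₋₂ (with p₋₁=1, p₋₂=0, q₋₁=0, q₋₂=1):
  k=0: a=18, p=18, q=1
  k=1: a=3, p=55, q=3
  k=2: a=11, p=623, q=34
  k=3: a=18, p=11269, q=615
  k=4: a=3, p=34430, q=1879

34430/1879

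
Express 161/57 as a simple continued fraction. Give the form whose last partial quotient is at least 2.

[2; 1, 4, 1, 2, 3]

161 = 2·57 + 47
57 = 1·47 + 10
47 = 4·10 + 7
10 = 1·7 + 3
7 = 2·3 + 1
3 = 3·1 + 0  (stop)
So 161/57 = [2; 1, 4, 1, 2, 3].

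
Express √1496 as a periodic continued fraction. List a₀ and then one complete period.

[38; 1, 2, 9, 2, 1, 76]

a₀ = ⌊√1496⌋ = 38.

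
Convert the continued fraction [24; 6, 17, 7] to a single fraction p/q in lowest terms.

17568/727

Using pₖ = aₖpₖ₋₁ + pₖ₋₂ and qₖ = aₖqₖ₋₁ + qₖ₋₂:
  k=0: a=24, p=24, q=1
  k=1: a=6, p=145, q=6
  k=2: a=17, p=2489, q=103
  k=3: a=7, p=17568, q=727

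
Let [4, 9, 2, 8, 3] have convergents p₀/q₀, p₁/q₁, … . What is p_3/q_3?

661/161

Using pₖ = aₖpₖ₋₁ + pₖ₋₂, qₖ = aₖqₖ₋₁ + qₖ₋₂ (with p₋₁=1, p₋₂=0, q₋₁=0, q₋₂=1):
  k=0: a=4, p=4, q=1
  k=1: a=9, p=37, q=9
  k=2: a=2, p=78, q=19
  k=3: a=8, p=661, q=161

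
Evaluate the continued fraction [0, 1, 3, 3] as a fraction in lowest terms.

10/13

Using pₖ = aₖpₖ₋₁ + pₖ₋₂ and qₖ = aₖqₖ₋₁ + qₖ₋₂:
  k=0: a=0, p=0, q=1
  k=1: a=1, p=1, q=1
  k=2: a=3, p=3, q=4
  k=3: a=3, p=10, q=13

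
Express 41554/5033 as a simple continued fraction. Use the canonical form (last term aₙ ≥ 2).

41554 = 8·5033 + 1290
5033 = 3·1290 + 1163
1290 = 1·1163 + 127
1163 = 9·127 + 20
127 = 6·20 + 7
20 = 2·7 + 6
7 = 1·6 + 1
6 = 6·1 + 0  (stop)
So 41554/5033 = [8; 3, 1, 9, 6, 2, 1, 6].

[8; 3, 1, 9, 6, 2, 1, 6]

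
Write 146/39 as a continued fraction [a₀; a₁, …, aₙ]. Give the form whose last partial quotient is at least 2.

146 = 3×39 + 29
39 = 1×29 + 10
29 = 2×10 + 9
10 = 1×9 + 1
9 = 9×1 + 0  (stop)
So 146/39 = [3; 1, 2, 1, 9].

[3; 1, 2, 1, 9]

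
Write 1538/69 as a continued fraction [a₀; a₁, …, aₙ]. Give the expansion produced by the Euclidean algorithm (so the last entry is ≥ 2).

1538 = 22*69 + 20
69 = 3*20 + 9
20 = 2*9 + 2
9 = 4*2 + 1
2 = 2*1 + 0  (stop)
So 1538/69 = [22; 3, 2, 4, 2].

[22; 3, 2, 4, 2]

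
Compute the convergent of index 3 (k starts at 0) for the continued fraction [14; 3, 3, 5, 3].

Using pₖ = aₖpₖ₋₁ + pₖ₋₂, qₖ = aₖqₖ₋₁ + qₖ₋₂ (with p₋₁=1, p₋₂=0, q₋₁=0, q₋₂=1):
  k=0: a=14, p=14, q=1
  k=1: a=3, p=43, q=3
  k=2: a=3, p=143, q=10
  k=3: a=5, p=758, q=53

758/53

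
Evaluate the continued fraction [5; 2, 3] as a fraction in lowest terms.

Fold from the inside: start with 3/1.
  2 + 1/3 = 7/3
  5 + 3/7 = 38/7

38/7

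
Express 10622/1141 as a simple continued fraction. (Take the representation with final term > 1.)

[9; 3, 4, 3, 3, 1, 1, 3]

10622 = 9*1141 + 353
1141 = 3*353 + 82
353 = 4*82 + 25
82 = 3*25 + 7
25 = 3*7 + 4
7 = 1*4 + 3
4 = 1*3 + 1
3 = 3*1 + 0  (stop)
So 10622/1141 = [9; 3, 4, 3, 3, 1, 1, 3].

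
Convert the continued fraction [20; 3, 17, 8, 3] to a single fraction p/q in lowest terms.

26608/1309

Using pₖ = aₖpₖ₋₁ + pₖ₋₂ and qₖ = aₖqₖ₋₁ + qₖ₋₂:
  k=0: a=20, p=20, q=1
  k=1: a=3, p=61, q=3
  k=2: a=17, p=1057, q=52
  k=3: a=8, p=8517, q=419
  k=4: a=3, p=26608, q=1309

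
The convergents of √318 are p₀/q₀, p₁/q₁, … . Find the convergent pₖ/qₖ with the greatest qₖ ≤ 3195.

√318 = [17; 1, 4, 1, 34, …] (period length 4).
Convergents:
  p_0/q_0 = 17/1
  p_1/q_1 = 18/1
  p_2/q_2 = 89/5
  p_3/q_3 = 107/6
  p_4/q_4 = 3727/209
  p_5/q_5 = 3834/215
  p_6/q_6 = 19063/1069
  p_7/q_7 = 22897/1284
  p_8/q_8 = 797561/44725
q_7 = 1284 ≤ 3195 < 44725 = q_8, so the answer is 22897/1284.

22897/1284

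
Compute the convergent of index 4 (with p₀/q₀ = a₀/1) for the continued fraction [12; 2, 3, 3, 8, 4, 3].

Using pₖ = aₖpₖ₋₁ + pₖ₋₂, qₖ = aₖqₖ₋₁ + qₖ₋₂ (with p₋₁=1, p₋₂=0, q₋₁=0, q₋₂=1):
  k=0: a=12, p=12, q=1
  k=1: a=2, p=25, q=2
  k=2: a=3, p=87, q=7
  k=3: a=3, p=286, q=23
  k=4: a=8, p=2375, q=191

2375/191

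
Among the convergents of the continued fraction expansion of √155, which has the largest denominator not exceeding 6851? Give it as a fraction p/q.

√155 = [12; 2, 4, 2, 24, …] (period length 4).
Convergents:
  p_0/q_0 = 12/1
  p_1/q_1 = 25/2
  p_2/q_2 = 112/9
  p_3/q_3 = 249/20
  p_4/q_4 = 6088/489
  p_5/q_5 = 12425/998
  p_6/q_6 = 55788/4481
  p_7/q_7 = 124001/9960
q_6 = 4481 ≤ 6851 < 9960 = q_7, so the answer is 55788/4481.

55788/4481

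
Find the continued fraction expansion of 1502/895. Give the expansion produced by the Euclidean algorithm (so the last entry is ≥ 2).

1502 = 1×895 + 607
895 = 1×607 + 288
607 = 2×288 + 31
288 = 9×31 + 9
31 = 3×9 + 4
9 = 2×4 + 1
4 = 4×1 + 0  (stop)
So 1502/895 = [1; 1, 2, 9, 3, 2, 4].

[1; 1, 2, 9, 3, 2, 4]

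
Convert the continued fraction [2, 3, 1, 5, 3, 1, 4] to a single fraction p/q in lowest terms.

Using pₖ = aₖpₖ₋₁ + pₖ₋₂ and qₖ = aₖqₖ₋₁ + qₖ₋₂:
  k=0: a=2, p=2, q=1
  k=1: a=3, p=7, q=3
  k=2: a=1, p=9, q=4
  k=3: a=5, p=52, q=23
  k=4: a=3, p=165, q=73
  k=5: a=1, p=217, q=96
  k=6: a=4, p=1033, q=457

1033/457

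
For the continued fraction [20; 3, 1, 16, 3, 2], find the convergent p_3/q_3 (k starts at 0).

1357/67

Using pₖ = aₖpₖ₋₁ + pₖ₋₂, qₖ = aₖqₖ₋₁ + qₖ₋₂ (with p₋₁=1, p₋₂=0, q₋₁=0, q₋₂=1):
  k=0: a=20, p=20, q=1
  k=1: a=3, p=61, q=3
  k=2: a=1, p=81, q=4
  k=3: a=16, p=1357, q=67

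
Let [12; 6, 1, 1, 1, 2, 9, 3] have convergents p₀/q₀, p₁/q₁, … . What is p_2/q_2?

Using pₖ = aₖpₖ₋₁ + pₖ₋₂, qₖ = aₖqₖ₋₁ + qₖ₋₂ (with p₋₁=1, p₋₂=0, q₋₁=0, q₋₂=1):
  k=0: a=12, p=12, q=1
  k=1: a=6, p=73, q=6
  k=2: a=1, p=85, q=7

85/7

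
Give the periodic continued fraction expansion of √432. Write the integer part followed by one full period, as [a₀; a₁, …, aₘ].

[20; 1, 3, 1, 1, 1, 3, 1, 40]

a₀ = ⌊√432⌋ = 20.
With m₀=0, d₀=1 and mₖ₊₁ = dₖaₖ − mₖ, dₖ₊₁ = (n − mₖ₊₁²)/dₖ, aₖ₊₁ = ⌊(a₀+mₖ₊₁)/dₖ₊₁⌋:
  k=1: m=20, d=32, a=1
  k=2: m=12, d=9, a=3
  k=3: m=15, d=23, a=1
  k=4: m=8, d=16, a=1
  k=5: m=8, d=23, a=1
  k=6: m=15, d=9, a=3
  k=7: m=12, d=32, a=1
  k=8: m=20, d=1, a=40
d=1 and a=2a₀=40 at k=8, so the next step gives (m, d) = (20, 32) again — its k=1 value — and the period has length 8.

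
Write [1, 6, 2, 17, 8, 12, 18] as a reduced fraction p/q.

Using pₖ = aₖpₖ₋₁ + pₖ₋₂ and qₖ = aₖqₖ₋₁ + qₖ₋₂:
  k=0: a=1, p=1, q=1
  k=1: a=6, p=7, q=6
  k=2: a=2, p=15, q=13
  k=3: a=17, p=262, q=227
  k=4: a=8, p=2111, q=1829
  k=5: a=12, p=25594, q=22175
  k=6: a=18, p=462803, q=400979

462803/400979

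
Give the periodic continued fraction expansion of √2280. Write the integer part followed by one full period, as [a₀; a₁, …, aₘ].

[47; 1, 2, 1, 94]

a₀ = ⌊√2280⌋ = 47.
With m₀=0, d₀=1 and mₖ₊₁ = dₖaₖ − mₖ, dₖ₊₁ = (n − mₖ₊₁²)/dₖ, aₖ₊₁ = ⌊(a₀+mₖ₊₁)/dₖ₊₁⌋:
  k=1: m=47, d=71, a=1
  k=2: m=24, d=24, a=2
  k=3: m=24, d=71, a=1
  k=4: m=47, d=1, a=94
d=1 and a=2a₀=94 at k=4, so the next step gives (m, d) = (47, 71) again — its k=1 value — and the period has length 4.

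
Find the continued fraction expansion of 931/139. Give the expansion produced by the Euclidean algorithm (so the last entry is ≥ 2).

931 = 6·139 + 97
139 = 1·97 + 42
97 = 2·42 + 13
42 = 3·13 + 3
13 = 4·3 + 1
3 = 3·1 + 0  (stop)
So 931/139 = [6; 1, 2, 3, 4, 3].

[6; 1, 2, 3, 4, 3]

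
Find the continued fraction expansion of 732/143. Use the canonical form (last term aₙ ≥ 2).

732 = 5*143 + 17
143 = 8*17 + 7
17 = 2*7 + 3
7 = 2*3 + 1
3 = 3*1 + 0  (stop)
So 732/143 = [5; 8, 2, 2, 3].

[5; 8, 2, 2, 3]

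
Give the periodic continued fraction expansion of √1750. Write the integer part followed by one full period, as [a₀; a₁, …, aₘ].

a₀ = ⌊√1750⌋ = 41.
With m₀=0, d₀=1 and mₖ₊₁ = dₖaₖ − mₖ, dₖ₊₁ = (n − mₖ₊₁²)/dₖ, aₖ₊₁ = ⌊(a₀+mₖ₊₁)/dₖ₊₁⌋:
  k=1: m=41, d=69, a=1
  k=2: m=28, d=14, a=4
  k=3: m=28, d=69, a=1
  k=4: m=41, d=1, a=82
d=1 and a=2a₀=82 at k=4, so the next step gives (m, d) = (41, 69) again — its k=1 value — and the period has length 4.

[41; 1, 4, 1, 82]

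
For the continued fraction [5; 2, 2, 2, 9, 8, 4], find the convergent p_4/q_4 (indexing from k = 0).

612/113

Using pₖ = aₖpₖ₋₁ + pₖ₋₂, qₖ = aₖqₖ₋₁ + qₖ₋₂ (with p₋₁=1, p₋₂=0, q₋₁=0, q₋₂=1):
  k=0: a=5, p=5, q=1
  k=1: a=2, p=11, q=2
  k=2: a=2, p=27, q=5
  k=3: a=2, p=65, q=12
  k=4: a=9, p=612, q=113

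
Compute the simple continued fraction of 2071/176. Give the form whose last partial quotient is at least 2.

[11; 1, 3, 3, 2, 2, 2]

2071 = 11·176 + 135
176 = 1·135 + 41
135 = 3·41 + 12
41 = 3·12 + 5
12 = 2·5 + 2
5 = 2·2 + 1
2 = 2·1 + 0  (stop)
So 2071/176 = [11; 1, 3, 3, 2, 2, 2].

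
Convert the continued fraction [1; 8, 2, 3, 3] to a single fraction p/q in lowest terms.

Using pₖ = aₖpₖ₋₁ + pₖ₋₂ and qₖ = aₖqₖ₋₁ + qₖ₋₂:
  k=0: a=1, p=1, q=1
  k=1: a=8, p=9, q=8
  k=2: a=2, p=19, q=17
  k=3: a=3, p=66, q=59
  k=4: a=3, p=217, q=194

217/194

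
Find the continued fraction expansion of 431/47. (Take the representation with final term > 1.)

431 = 9·47 + 8
47 = 5·8 + 7
8 = 1·7 + 1
7 = 7·1 + 0  (stop)
So 431/47 = [9; 5, 1, 7].

[9; 5, 1, 7]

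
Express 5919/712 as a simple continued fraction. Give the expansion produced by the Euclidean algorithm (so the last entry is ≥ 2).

5919 = 8×712 + 223
712 = 3×223 + 43
223 = 5×43 + 8
43 = 5×8 + 3
8 = 2×3 + 2
3 = 1×2 + 1
2 = 2×1 + 0  (stop)
So 5919/712 = [8; 3, 5, 5, 2, 1, 2].

[8; 3, 5, 5, 2, 1, 2]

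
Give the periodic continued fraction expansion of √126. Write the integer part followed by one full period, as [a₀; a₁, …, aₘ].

a₀ = ⌊√126⌋ = 11.

[11; 4, 2, 4, 22]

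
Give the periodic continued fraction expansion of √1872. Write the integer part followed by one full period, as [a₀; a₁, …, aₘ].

[43; 3, 1, 3, 86]

a₀ = ⌊√1872⌋ = 43.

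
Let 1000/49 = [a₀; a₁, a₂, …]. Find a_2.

2

1000 = 20·49 + 20   →  a_0 = 20
49 = 2·20 + 9   →  a_1 = 2
20 = 2·9 + 2   →  a_2 = 2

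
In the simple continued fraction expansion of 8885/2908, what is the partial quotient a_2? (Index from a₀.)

16

8885 = 3·2908 + 161   →  a_0 = 3
2908 = 18·161 + 10   →  a_1 = 18
161 = 16·10 + 1   →  a_2 = 16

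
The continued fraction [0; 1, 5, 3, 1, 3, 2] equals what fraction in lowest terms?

Fold from the inside: start with 2/1.
  3 + 1/2 = 7/2
  1 + 2/7 = 9/7
  3 + 7/9 = 34/9
  5 + 9/34 = 179/34
  1 + 34/179 = 213/179
  0 + 179/213 = 179/213

179/213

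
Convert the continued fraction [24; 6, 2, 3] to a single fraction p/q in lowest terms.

1087/45

Using pₖ = aₖpₖ₋₁ + pₖ₋₂ and qₖ = aₖqₖ₋₁ + qₖ₋₂:
  k=0: a=24, p=24, q=1
  k=1: a=6, p=145, q=6
  k=2: a=2, p=314, q=13
  k=3: a=3, p=1087, q=45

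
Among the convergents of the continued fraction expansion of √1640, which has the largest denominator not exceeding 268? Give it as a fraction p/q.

√1640 = [40; 2, 80, …] (period length 2).
Convergents:
  p_0/q_0 = 40/1
  p_1/q_1 = 81/2
  p_2/q_2 = 6520/161
  p_3/q_3 = 13121/324
q_2 = 161 ≤ 268 < 324 = q_3, so the answer is 6520/161.

6520/161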